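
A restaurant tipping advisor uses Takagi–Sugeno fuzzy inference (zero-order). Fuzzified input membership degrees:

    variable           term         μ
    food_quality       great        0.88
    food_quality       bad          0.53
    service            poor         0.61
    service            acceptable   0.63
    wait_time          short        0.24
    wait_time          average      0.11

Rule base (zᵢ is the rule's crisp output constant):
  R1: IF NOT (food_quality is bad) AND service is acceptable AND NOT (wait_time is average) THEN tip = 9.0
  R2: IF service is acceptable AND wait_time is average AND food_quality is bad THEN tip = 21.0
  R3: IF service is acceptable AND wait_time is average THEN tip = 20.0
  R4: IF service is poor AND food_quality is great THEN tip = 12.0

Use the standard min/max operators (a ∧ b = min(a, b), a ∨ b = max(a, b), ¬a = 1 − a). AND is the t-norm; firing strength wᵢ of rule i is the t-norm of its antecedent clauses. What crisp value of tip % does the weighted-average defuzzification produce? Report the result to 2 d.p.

R1 (z=9.0): ¬bad=1−0.53=0.47, acceptable=0.63, ¬average=1−0.11=0.89; AND[min(a, b)] → w = 0.47
R2 (z=21.0): acceptable=0.63, average=0.11, bad=0.53; AND[min(a, b)] → w = 0.11
R3 (z=20.0): acceptable=0.63, average=0.11; AND[min(a, b)] → w = 0.11
R4 (z=12.0): poor=0.61, great=0.88; AND[min(a, b)] → w = 0.61
Weighted average = (0.47·9.0 + 0.11·21.0 + 0.11·20.0 + 0.61·12.0) / (0.47 + 0.11 + 0.11 + 0.61)
  = 16.0600 / 1.3000 = 12.35

12.35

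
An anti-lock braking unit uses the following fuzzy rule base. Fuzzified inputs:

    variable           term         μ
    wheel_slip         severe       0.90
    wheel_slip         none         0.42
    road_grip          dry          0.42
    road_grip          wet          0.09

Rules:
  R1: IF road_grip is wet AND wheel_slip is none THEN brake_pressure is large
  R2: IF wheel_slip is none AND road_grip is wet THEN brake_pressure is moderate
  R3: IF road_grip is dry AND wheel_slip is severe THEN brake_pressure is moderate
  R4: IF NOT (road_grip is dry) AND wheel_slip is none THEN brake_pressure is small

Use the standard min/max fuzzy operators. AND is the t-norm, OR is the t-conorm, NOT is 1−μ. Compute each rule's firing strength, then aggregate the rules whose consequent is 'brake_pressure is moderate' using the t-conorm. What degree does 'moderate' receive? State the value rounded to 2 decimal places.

0.42

R1: wet=0.09, none=0.42; AND[min(a, b)] → w = 0.09
R2: none=0.42, wet=0.09; AND[min(a, b)] → w = 0.09
R3: dry=0.42, severe=0.90; AND[min(a, b)] → w = 0.42
R4: ¬dry=1−0.42=0.58, none=0.42; AND[min(a, b)] → w = 0.42
Rules with consequent 'moderate': {R2, R3} → strengths 0.09, 0.42
Aggregate via t-conorm [max(a, b)]: 0.42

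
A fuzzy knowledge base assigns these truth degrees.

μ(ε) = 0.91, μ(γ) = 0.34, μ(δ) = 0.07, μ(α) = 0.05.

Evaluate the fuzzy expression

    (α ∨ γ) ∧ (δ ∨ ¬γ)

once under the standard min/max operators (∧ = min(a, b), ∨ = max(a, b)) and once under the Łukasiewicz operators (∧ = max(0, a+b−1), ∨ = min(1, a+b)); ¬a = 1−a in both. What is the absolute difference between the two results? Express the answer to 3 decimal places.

0.220

Under standard min/max:
  α ∨ γ = max(a, b) on (0.05, 0.34) = 0.34
  ¬γ = 1 − 0.34 = 0.66
  δ ∨ ¬γ = max(a, b) on (0.07, 0.66) = 0.66
  (α ∨ γ) ∧ (δ ∨ ¬γ) = min(a, b) on (0.34, 0.66) = 0.34
  → value = 0.3400
Under Łukasiewicz:
  α ∨ γ = min(1, a+b) on (0.05, 0.34) = 0.39
  ¬γ = 1 − 0.34 = 0.66
  δ ∨ ¬γ = min(1, a+b) on (0.07, 0.66) = 0.73
  (α ∨ γ) ∧ (δ ∨ ¬γ) = max(0, a+b−1) on (0.39, 0.73) = 0.12
  → value = 0.1200
|0.3400 − 0.1200| = 0.220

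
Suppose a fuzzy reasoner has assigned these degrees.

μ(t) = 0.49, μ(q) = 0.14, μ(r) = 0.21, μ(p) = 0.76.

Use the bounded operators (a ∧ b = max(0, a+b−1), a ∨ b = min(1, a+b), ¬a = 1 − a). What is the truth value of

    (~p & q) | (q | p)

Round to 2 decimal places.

~p = 1 − 0.76 = 0.24
~p & q = max(0, a+b−1) on (0.24, 0.14) = 0.00
q | p = min(1, a+b) on (0.14, 0.76) = 0.90
(~p & q) | (q | p) = min(1, a+b) on (0.00, 0.90) = 0.90

0.90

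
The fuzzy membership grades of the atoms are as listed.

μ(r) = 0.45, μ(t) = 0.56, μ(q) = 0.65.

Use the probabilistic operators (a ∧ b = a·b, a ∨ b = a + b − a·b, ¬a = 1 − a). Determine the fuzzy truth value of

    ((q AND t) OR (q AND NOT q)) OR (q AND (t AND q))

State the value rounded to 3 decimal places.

0.625

q AND t = a·b on (0.6500, 0.5600) = 0.3640
NOT q = 1 − 0.6500 = 0.3500
q AND NOT q = a·b on (0.6500, 0.3500) = 0.2275
(q AND t) OR (q AND NOT q) = a + b − a·b on (0.3640, 0.2275) = 0.5087
t AND q = a·b on (0.5600, 0.6500) = 0.3640
q AND (t AND q) = a·b on (0.6500, 0.3640) = 0.2366
((q AND t) OR (q AND NOT q)) OR (q AND (t AND q)) = a + b − a·b on (0.5087, 0.2366) = 0.6249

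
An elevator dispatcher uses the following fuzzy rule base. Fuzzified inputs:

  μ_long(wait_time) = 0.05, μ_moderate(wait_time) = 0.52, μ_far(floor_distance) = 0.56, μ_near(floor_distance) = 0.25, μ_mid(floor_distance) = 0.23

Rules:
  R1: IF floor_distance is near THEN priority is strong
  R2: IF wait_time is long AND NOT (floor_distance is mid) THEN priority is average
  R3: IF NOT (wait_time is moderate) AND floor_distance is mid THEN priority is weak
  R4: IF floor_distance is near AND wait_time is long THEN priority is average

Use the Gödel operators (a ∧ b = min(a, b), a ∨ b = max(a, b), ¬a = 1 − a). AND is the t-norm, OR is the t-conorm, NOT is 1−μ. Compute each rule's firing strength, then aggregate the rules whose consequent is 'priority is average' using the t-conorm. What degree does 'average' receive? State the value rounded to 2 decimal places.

R1: near=0.25 → w = 0.25
R2: long=0.05, ¬mid=1−0.23=0.77; AND[min(a, b)] → w = 0.05
R3: ¬moderate=1−0.52=0.48, mid=0.23; AND[min(a, b)] → w = 0.23
R4: near=0.25, long=0.05; AND[min(a, b)] → w = 0.05
Rules with consequent 'average': {R2, R4} → strengths 0.05, 0.05
Aggregate via t-conorm [max(a, b)]: 0.05

0.05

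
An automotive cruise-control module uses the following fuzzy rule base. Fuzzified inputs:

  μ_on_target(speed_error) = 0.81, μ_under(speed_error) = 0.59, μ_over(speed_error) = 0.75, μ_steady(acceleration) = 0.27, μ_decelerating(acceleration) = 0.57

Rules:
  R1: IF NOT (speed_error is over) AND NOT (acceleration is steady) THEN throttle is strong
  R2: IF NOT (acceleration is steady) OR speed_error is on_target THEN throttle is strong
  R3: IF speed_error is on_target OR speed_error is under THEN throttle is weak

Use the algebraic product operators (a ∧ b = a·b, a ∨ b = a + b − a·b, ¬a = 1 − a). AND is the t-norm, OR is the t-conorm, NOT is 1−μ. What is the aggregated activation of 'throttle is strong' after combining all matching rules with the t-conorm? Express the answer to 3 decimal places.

0.958

R1: ¬over=1−0.75=0.25, ¬steady=1−0.27=0.73; AND[a·b] → w = 0.1825
R2: ¬steady=1−0.27=0.73, on_target=0.81; OR[a + b − a·b] → w = 0.9487
R3: on_target=0.81, under=0.59; OR[a + b − a·b] → w = 0.9221
Rules with consequent 'strong': {R1, R2} → strengths 0.1825, 0.9487
Aggregate via t-conorm [a + b − a·b]: 0.9581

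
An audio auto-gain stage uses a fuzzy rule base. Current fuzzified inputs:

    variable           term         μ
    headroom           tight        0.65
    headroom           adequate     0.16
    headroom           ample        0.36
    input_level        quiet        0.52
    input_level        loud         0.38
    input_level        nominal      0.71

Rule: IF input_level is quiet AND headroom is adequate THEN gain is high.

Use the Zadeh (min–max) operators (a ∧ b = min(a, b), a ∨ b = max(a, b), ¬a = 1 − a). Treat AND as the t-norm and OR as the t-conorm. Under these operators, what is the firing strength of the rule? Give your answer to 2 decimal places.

firing strength: quiet=0.52, adequate=0.16; AND[min(a, b)] → w = 0.16

0.16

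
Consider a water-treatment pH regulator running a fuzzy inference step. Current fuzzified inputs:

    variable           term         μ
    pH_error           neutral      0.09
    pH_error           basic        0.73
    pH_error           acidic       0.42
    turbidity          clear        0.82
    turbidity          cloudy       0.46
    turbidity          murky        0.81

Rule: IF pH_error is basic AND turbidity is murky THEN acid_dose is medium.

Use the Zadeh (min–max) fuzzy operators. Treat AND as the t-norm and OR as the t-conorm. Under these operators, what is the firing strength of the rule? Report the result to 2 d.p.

firing strength: basic=0.73, murky=0.81; AND[min(a, b)] → w = 0.73

0.73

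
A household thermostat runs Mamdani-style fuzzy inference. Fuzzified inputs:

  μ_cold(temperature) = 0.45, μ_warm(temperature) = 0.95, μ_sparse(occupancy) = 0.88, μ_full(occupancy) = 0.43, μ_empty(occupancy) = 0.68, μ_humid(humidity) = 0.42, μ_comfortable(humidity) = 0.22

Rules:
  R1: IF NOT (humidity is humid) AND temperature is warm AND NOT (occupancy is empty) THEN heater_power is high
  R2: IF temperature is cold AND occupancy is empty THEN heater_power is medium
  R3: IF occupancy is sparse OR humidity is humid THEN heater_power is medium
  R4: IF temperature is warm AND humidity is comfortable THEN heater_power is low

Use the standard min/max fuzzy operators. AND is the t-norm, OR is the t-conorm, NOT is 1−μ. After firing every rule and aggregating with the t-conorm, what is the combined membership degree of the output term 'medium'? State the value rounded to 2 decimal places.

0.88

R1: ¬humid=1−0.42=0.58, warm=0.95, ¬empty=1−0.68=0.32; AND[min(a, b)] → w = 0.32
R2: cold=0.45, empty=0.68; AND[min(a, b)] → w = 0.45
R3: sparse=0.88, humid=0.42; OR[max(a, b)] → w = 0.88
R4: warm=0.95, comfortable=0.22; AND[min(a, b)] → w = 0.22
Rules with consequent 'medium': {R2, R3} → strengths 0.45, 0.88
Aggregate via t-conorm [max(a, b)]: 0.88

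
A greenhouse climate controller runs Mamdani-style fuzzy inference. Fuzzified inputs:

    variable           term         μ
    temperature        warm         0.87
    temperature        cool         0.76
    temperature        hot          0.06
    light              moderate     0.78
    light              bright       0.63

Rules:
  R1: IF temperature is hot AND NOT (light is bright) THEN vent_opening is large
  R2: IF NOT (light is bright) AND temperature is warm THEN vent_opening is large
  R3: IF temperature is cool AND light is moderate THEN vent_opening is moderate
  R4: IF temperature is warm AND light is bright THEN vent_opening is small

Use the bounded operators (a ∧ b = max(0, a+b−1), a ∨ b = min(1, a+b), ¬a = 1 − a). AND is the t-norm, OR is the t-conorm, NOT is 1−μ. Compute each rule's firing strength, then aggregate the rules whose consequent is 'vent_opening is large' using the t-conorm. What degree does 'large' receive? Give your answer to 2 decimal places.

R1: hot=0.06, ¬bright=1−0.63=0.37; AND[max(0, a+b−1)] → w = 0.00
R2: ¬bright=1−0.63=0.37, warm=0.87; AND[max(0, a+b−1)] → w = 0.24
R3: cool=0.76, moderate=0.78; AND[max(0, a+b−1)] → w = 0.54
R4: warm=0.87, bright=0.63; AND[max(0, a+b−1)] → w = 0.50
Rules with consequent 'large': {R1, R2} → strengths 0.00, 0.24
Aggregate via t-conorm [min(1, a+b)]: 0.24

0.24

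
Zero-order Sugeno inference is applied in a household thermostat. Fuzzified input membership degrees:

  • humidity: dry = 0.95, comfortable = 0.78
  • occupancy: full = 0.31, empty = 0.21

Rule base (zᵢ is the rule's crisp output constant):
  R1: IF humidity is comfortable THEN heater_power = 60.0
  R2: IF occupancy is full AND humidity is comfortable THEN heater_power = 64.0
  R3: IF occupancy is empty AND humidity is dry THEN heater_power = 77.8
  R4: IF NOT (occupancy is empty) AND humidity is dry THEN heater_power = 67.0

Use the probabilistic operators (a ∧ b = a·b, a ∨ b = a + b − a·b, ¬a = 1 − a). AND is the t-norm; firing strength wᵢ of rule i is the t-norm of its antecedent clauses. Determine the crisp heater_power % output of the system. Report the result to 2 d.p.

64.96

R1 (z=60.0): comfortable=0.78 → w = 0.7800
R2 (z=64.0): full=0.31, comfortable=0.78; AND[a·b] → w = 0.2418
R3 (z=77.8): empty=0.21, dry=0.95; AND[a·b] → w = 0.1995
R4 (z=67.0): ¬empty=1−0.21=0.79, dry=0.95; AND[a·b] → w = 0.7505
Weighted average = (0.7800·60.0 + 0.2418·64.0 + 0.1995·77.8 + 0.7505·67.0) / (0.7800 + 0.2418 + 0.1995 + 0.7505)
  = 128.0798 / 1.9718 = 64.96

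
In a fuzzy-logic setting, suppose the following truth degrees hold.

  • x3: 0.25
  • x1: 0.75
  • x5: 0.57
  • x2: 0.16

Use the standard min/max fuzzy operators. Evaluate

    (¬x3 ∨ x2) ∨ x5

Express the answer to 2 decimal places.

¬x3 = 1 − 0.25 = 0.75
¬x3 ∨ x2 = max(a, b) on (0.75, 0.16) = 0.75
(¬x3 ∨ x2) ∨ x5 = max(a, b) on (0.75, 0.57) = 0.75

0.75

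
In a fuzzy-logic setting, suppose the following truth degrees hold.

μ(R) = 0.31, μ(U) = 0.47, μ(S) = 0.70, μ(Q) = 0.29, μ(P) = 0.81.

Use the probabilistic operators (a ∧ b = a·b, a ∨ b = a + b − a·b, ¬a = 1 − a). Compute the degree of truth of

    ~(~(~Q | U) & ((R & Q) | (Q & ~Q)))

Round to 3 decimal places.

~Q = 1 − 0.2900 = 0.7100
~Q | U = a + b − a·b on (0.7100, 0.4700) = 0.8463
~(~Q | U) = 1 − 0.8463 = 0.1537
R & Q = a·b on (0.3100, 0.2900) = 0.0899
~Q = 1 − 0.2900 = 0.7100
Q & ~Q = a·b on (0.2900, 0.7100) = 0.2059
(R & Q) | (Q & ~Q) = a + b − a·b on (0.0899, 0.2059) = 0.2773
~(~Q | U) & ((R & Q) | (Q & ~Q)) = a·b on (0.1537, 0.2773) = 0.0426
~(~(~Q | U) & ((R & Q) | (Q & ~Q))) = 1 − 0.0426 = 0.9574

0.957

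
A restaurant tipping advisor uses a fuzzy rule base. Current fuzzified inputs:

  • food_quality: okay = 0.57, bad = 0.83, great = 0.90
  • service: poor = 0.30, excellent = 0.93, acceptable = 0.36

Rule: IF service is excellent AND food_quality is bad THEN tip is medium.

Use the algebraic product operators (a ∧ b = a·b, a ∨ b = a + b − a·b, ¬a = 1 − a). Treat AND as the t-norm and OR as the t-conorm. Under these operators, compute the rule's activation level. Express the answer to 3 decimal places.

0.772

firing strength: excellent=0.93, bad=0.83; AND[a·b] → w = 0.7719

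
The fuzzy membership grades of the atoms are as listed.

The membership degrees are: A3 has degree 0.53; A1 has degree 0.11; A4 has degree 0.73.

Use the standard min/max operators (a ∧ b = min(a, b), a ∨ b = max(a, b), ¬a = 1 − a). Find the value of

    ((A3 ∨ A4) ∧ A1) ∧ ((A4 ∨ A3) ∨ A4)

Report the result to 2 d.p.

0.11

A3 ∨ A4 = max(a, b) on (0.53, 0.73) = 0.73
(A3 ∨ A4) ∧ A1 = min(a, b) on (0.73, 0.11) = 0.11
A4 ∨ A3 = max(a, b) on (0.73, 0.53) = 0.73
(A4 ∨ A3) ∨ A4 = max(a, b) on (0.73, 0.73) = 0.73
((A3 ∨ A4) ∧ A1) ∧ ((A4 ∨ A3) ∨ A4) = min(a, b) on (0.11, 0.73) = 0.11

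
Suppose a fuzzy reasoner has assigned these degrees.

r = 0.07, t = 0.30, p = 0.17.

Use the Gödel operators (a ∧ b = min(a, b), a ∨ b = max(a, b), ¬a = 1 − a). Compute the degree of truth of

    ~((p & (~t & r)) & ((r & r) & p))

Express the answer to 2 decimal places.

~t = 1 − 0.30 = 0.70
~t & r = min(a, b) on (0.70, 0.07) = 0.07
p & (~t & r) = min(a, b) on (0.17, 0.07) = 0.07
r & r = min(a, b) on (0.07, 0.07) = 0.07
(r & r) & p = min(a, b) on (0.07, 0.17) = 0.07
(p & (~t & r)) & ((r & r) & p) = min(a, b) on (0.07, 0.07) = 0.07
~((p & (~t & r)) & ((r & r) & p)) = 1 − 0.07 = 0.93

0.93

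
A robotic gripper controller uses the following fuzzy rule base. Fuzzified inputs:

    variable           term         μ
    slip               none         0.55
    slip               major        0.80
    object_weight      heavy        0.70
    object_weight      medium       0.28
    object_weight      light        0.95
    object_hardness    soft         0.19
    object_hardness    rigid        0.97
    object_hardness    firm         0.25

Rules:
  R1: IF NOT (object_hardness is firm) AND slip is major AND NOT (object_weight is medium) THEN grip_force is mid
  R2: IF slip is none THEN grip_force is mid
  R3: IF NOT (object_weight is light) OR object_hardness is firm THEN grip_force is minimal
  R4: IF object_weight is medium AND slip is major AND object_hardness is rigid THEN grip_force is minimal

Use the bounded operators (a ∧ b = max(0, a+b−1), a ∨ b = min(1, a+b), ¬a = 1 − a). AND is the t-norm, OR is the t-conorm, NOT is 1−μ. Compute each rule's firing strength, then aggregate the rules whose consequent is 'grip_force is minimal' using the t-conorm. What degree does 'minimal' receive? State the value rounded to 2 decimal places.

0.35

R1: ¬firm=1−0.25=0.75, major=0.80, ¬medium=1−0.28=0.72; AND[max(0, a+b−1)] → w = 0.27
R2: none=0.55 → w = 0.55
R3: ¬light=1−0.95=0.05, firm=0.25; OR[min(1, a+b)] → w = 0.30
R4: medium=0.28, major=0.80, rigid=0.97; AND[max(0, a+b−1)] → w = 0.05
Rules with consequent 'minimal': {R3, R4} → strengths 0.30, 0.05
Aggregate via t-conorm [min(1, a+b)]: 0.35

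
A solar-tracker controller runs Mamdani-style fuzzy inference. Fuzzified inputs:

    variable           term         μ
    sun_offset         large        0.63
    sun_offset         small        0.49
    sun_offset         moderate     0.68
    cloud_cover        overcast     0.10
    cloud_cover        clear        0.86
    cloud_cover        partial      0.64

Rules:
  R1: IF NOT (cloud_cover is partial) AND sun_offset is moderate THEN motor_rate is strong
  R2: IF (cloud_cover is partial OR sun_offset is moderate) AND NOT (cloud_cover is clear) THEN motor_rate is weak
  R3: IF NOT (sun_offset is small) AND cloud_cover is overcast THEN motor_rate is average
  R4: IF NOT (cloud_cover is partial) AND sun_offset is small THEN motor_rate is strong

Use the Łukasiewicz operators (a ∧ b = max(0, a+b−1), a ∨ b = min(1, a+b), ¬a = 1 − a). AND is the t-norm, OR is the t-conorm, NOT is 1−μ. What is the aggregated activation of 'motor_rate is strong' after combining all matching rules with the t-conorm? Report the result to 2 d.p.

0.04

R1: ¬partial=1−0.64=0.36, moderate=0.68; AND[max(0, a+b−1)] → w = 0.04
R2: (partial=0.64 OR moderate=0.68) = 1.00; AND[max(0, a+b−1)] with ¬clear=1−0.86=0.14 → w = 0.14
R3: ¬small=1−0.49=0.51, overcast=0.10; AND[max(0, a+b−1)] → w = 0.00
R4: ¬partial=1−0.64=0.36, small=0.49; AND[max(0, a+b−1)] → w = 0.00
Rules with consequent 'strong': {R1, R4} → strengths 0.04, 0.00
Aggregate via t-conorm [min(1, a+b)]: 0.04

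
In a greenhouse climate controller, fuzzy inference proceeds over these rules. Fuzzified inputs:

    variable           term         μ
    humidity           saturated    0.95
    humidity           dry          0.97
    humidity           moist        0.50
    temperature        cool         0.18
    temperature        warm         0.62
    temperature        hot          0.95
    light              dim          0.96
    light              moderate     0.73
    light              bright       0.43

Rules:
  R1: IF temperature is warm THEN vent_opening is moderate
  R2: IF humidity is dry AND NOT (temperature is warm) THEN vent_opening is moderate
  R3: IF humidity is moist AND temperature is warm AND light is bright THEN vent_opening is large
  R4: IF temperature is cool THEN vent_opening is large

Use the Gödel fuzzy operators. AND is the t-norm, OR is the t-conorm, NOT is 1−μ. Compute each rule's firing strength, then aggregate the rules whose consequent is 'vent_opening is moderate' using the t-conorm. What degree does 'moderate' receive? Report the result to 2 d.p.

R1: warm=0.62 → w = 0.62
R2: dry=0.97, ¬warm=1−0.62=0.38; AND[min(a, b)] → w = 0.38
R3: moist=0.50, warm=0.62, bright=0.43; AND[min(a, b)] → w = 0.43
R4: cool=0.18 → w = 0.18
Rules with consequent 'moderate': {R1, R2} → strengths 0.62, 0.38
Aggregate via t-conorm [max(a, b)]: 0.62

0.62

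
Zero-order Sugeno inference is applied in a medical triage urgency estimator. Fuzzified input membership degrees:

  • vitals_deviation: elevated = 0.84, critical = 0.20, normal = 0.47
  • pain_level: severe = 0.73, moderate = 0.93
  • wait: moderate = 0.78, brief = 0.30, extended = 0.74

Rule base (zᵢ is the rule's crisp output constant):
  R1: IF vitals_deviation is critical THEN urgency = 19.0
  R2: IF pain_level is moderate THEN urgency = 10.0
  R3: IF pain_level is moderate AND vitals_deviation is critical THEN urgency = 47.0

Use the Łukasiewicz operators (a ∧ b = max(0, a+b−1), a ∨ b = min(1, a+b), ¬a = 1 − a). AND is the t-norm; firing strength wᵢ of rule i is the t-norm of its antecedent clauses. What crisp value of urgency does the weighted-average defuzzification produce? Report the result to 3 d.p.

R1 (z=19.0): critical=0.20 → w = 0.20
R2 (z=10.0): moderate=0.93 → w = 0.93
R3 (z=47.0): moderate=0.93, critical=0.20; AND[max(0, a+b−1)] → w = 0.13
Weighted average = (0.20·19.0 + 0.93·10.0 + 0.13·47.0) / (0.20 + 0.93 + 0.13)
  = 19.2100 / 1.2600 = 15.246

15.246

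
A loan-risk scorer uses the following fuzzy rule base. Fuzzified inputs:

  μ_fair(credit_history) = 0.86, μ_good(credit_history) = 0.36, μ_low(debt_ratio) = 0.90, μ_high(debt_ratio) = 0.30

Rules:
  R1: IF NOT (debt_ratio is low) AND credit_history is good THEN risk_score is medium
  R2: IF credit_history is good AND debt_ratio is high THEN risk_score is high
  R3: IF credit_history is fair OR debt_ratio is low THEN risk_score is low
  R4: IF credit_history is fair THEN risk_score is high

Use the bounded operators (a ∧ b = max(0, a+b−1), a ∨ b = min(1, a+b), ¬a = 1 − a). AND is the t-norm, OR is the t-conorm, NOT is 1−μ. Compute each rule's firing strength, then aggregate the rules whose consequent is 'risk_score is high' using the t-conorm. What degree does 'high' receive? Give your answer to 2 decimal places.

0.86

R1: ¬low=1−0.90=0.10, good=0.36; AND[max(0, a+b−1)] → w = 0.00
R2: good=0.36, high=0.30; AND[max(0, a+b−1)] → w = 0.00
R3: fair=0.86, low=0.90; OR[min(1, a+b)] → w = 1.00
R4: fair=0.86 → w = 0.86
Rules with consequent 'high': {R2, R4} → strengths 0.00, 0.86
Aggregate via t-conorm [min(1, a+b)]: 0.86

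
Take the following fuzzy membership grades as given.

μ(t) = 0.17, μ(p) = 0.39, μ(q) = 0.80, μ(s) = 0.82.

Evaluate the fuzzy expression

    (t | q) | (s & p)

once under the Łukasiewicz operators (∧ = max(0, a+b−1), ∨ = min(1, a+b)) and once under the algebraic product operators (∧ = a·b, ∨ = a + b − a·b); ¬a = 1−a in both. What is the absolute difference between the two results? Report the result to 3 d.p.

Under Łukasiewicz:
  t | q = min(1, a+b) on (0.17, 0.80) = 0.97
  s & p = max(0, a+b−1) on (0.82, 0.39) = 0.21
  (t | q) | (s & p) = min(1, a+b) on (0.97, 0.21) = 1.00
  → value = 1.0000
Under algebraic product:
  t | q = a + b − a·b on (0.1700, 0.8000) = 0.8340
  s & p = a·b on (0.8200, 0.3900) = 0.3198
  (t | q) | (s & p) = a + b − a·b on (0.8340, 0.3198) = 0.8871
  → value = 0.8871
|1.0000 − 0.8871| = 0.113

0.113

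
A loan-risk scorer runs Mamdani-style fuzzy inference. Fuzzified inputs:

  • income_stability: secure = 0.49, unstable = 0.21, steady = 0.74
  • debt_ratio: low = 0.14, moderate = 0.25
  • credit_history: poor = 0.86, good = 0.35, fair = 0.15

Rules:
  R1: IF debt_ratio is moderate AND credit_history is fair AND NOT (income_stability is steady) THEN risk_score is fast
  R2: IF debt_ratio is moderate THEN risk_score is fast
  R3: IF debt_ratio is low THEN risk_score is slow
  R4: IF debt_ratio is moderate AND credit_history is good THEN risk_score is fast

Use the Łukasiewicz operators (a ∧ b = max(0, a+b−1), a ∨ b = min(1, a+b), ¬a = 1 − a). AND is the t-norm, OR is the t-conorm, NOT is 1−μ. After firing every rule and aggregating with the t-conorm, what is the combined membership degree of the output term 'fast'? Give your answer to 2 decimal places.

0.25

R1: moderate=0.25, fair=0.15, ¬steady=1−0.74=0.26; AND[max(0, a+b−1)] → w = 0.00
R2: moderate=0.25 → w = 0.25
R3: low=0.14 → w = 0.14
R4: moderate=0.25, good=0.35; AND[max(0, a+b−1)] → w = 0.00
Rules with consequent 'fast': {R1, R2, R4} → strengths 0.00, 0.25, 0.00
Aggregate via t-conorm [min(1, a+b)]: 0.25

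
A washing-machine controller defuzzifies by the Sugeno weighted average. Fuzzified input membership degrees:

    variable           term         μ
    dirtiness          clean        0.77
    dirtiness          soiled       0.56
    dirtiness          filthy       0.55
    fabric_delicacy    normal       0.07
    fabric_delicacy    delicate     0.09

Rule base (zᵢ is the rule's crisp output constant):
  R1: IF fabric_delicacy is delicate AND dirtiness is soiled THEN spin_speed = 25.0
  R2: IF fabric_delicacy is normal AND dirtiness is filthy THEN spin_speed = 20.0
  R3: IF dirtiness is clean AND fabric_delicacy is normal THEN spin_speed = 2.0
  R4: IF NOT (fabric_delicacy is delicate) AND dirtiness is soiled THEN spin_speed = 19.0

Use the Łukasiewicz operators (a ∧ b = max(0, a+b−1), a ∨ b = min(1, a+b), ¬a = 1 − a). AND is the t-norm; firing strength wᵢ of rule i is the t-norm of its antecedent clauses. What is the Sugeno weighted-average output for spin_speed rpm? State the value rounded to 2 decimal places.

R1 (z=25.0): delicate=0.09, soiled=0.56; AND[max(0, a+b−1)] → w = 0.00
R2 (z=20.0): normal=0.07, filthy=0.55; AND[max(0, a+b−1)] → w = 0.00
R3 (z=2.0): clean=0.77, normal=0.07; AND[max(0, a+b−1)] → w = 0.00
R4 (z=19.0): ¬delicate=1−0.09=0.91, soiled=0.56; AND[max(0, a+b−1)] → w = 0.47
Weighted average = (0.00·25.0 + 0.00·20.0 + 0.00·2.0 + 0.47·19.0) / (0.00 + 0.00 + 0.00 + 0.47)
  = 8.9300 / 0.4700 = 19.00

19.00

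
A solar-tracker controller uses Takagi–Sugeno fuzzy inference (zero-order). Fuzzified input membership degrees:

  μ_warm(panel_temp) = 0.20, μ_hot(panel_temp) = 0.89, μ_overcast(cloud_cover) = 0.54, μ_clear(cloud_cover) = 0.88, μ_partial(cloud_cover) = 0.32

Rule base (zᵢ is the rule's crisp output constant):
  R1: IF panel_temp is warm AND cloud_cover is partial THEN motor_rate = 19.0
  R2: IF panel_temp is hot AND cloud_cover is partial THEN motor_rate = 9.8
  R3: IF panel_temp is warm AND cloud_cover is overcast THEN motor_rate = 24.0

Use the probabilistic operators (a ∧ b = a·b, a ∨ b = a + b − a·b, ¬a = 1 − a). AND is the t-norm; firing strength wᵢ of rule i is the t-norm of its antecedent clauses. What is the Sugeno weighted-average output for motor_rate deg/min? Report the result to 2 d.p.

14.45

R1 (z=19.0): warm=0.20, partial=0.32; AND[a·b] → w = 0.0640
R2 (z=9.8): hot=0.89, partial=0.32; AND[a·b] → w = 0.2848
R3 (z=24.0): warm=0.20, overcast=0.54; AND[a·b] → w = 0.1080
Weighted average = (0.0640·19.0 + 0.2848·9.8 + 0.1080·24.0) / (0.0640 + 0.2848 + 0.1080)
  = 6.5990 / 0.4568 = 14.45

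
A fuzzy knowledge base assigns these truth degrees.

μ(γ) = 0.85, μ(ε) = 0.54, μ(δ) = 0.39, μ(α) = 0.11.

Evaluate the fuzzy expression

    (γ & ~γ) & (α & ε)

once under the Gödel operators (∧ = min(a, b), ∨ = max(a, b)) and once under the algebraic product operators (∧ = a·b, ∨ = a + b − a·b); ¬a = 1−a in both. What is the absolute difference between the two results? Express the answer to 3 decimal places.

Under Gödel:
  ~γ = 1 − 0.85 = 0.15
  γ & ~γ = min(a, b) on (0.85, 0.15) = 0.15
  α & ε = min(a, b) on (0.11, 0.54) = 0.11
  (γ & ~γ) & (α & ε) = min(a, b) on (0.15, 0.11) = 0.11
  → value = 0.1100
Under algebraic product:
  ~γ = 1 − 0.8500 = 0.1500
  γ & ~γ = a·b on (0.8500, 0.1500) = 0.1275
  α & ε = a·b on (0.1100, 0.5400) = 0.0594
  (γ & ~γ) & (α & ε) = a·b on (0.1275, 0.0594) = 0.0076
  → value = 0.0076
|0.1100 − 0.0076| = 0.102

0.102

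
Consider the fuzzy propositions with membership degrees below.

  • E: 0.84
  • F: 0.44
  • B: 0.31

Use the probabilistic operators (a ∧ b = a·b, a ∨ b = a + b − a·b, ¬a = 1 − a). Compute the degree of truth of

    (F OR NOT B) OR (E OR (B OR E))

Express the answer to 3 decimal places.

NOT B = 1 − 0.3100 = 0.6900
F OR NOT B = a + b − a·b on (0.4400, 0.6900) = 0.8264
B OR E = a + b − a·b on (0.3100, 0.8400) = 0.8896
E OR (B OR E) = a + b − a·b on (0.8400, 0.8896) = 0.9823
(F OR NOT B) OR (E OR (B OR E)) = a + b − a·b on (0.8264, 0.9823) = 0.9969

0.997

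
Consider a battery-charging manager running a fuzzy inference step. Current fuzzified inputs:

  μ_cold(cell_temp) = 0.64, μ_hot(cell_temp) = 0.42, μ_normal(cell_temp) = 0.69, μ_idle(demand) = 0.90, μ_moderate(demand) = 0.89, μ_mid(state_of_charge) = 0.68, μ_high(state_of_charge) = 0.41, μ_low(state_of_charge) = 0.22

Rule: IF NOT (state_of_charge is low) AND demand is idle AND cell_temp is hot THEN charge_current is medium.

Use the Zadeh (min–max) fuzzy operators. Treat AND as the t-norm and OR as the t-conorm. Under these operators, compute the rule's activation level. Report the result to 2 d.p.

firing strength: ¬low=1−0.22=0.78, idle=0.90, hot=0.42; AND[min(a, b)] → w = 0.42

0.42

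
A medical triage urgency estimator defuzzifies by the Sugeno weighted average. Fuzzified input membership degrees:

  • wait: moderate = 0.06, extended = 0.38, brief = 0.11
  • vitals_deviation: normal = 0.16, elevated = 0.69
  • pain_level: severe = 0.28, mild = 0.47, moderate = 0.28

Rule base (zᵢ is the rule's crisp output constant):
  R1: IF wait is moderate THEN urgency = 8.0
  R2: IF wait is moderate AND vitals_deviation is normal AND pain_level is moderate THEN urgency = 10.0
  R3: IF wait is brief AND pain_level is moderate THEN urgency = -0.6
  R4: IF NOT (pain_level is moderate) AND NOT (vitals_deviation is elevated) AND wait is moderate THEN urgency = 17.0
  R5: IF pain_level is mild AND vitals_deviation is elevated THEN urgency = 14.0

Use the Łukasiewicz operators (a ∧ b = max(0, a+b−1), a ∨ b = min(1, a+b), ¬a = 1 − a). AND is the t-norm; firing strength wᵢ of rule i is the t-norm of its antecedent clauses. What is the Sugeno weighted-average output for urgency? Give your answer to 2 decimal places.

12.36

R1 (z=8.0): moderate=0.06 → w = 0.06
R2 (z=10.0): moderate=0.06, normal=0.16, moderate=0.28; AND[max(0, a+b−1)] → w = 0.00
R3 (z=-0.6): brief=0.11, moderate=0.28; AND[max(0, a+b−1)] → w = 0.00
R4 (z=17.0): ¬moderate=1−0.28=0.72, ¬elevated=1−0.69=0.31, moderate=0.06; AND[max(0, a+b−1)] → w = 0.00
R5 (z=14.0): mild=0.47, elevated=0.69; AND[max(0, a+b−1)] → w = 0.16
Weighted average = (0.06·8.0 + 0.00·10.0 + 0.00·-0.6 + 0.00·17.0 + 0.16·14.0) / (0.06 + 0.00 + 0.00 + 0.00 + 0.16)
  = 2.7200 / 0.2200 = 12.36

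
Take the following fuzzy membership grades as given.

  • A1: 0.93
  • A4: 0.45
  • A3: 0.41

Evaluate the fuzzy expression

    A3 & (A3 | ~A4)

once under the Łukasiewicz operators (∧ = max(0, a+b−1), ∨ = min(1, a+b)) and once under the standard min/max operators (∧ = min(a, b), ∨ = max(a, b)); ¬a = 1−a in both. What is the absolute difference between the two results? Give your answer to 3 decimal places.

Under Łukasiewicz:
  ~A4 = 1 − 0.45 = 0.55
  A3 | ~A4 = min(1, a+b) on (0.41, 0.55) = 0.96
  A3 & (A3 | ~A4) = max(0, a+b−1) on (0.41, 0.96) = 0.37
  → value = 0.3700
Under standard min/max:
  ~A4 = 1 − 0.45 = 0.55
  A3 | ~A4 = max(a, b) on (0.41, 0.55) = 0.55
  A3 & (A3 | ~A4) = min(a, b) on (0.41, 0.55) = 0.41
  → value = 0.4100
|0.3700 − 0.4100| = 0.040

0.040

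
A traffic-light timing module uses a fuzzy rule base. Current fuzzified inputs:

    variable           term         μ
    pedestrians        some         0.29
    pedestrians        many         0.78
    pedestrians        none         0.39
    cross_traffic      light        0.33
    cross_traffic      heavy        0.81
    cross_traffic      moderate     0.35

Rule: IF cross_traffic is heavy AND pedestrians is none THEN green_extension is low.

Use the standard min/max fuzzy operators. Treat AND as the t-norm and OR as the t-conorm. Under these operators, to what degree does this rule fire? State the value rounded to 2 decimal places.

0.39

firing strength: heavy=0.81, none=0.39; AND[min(a, b)] → w = 0.39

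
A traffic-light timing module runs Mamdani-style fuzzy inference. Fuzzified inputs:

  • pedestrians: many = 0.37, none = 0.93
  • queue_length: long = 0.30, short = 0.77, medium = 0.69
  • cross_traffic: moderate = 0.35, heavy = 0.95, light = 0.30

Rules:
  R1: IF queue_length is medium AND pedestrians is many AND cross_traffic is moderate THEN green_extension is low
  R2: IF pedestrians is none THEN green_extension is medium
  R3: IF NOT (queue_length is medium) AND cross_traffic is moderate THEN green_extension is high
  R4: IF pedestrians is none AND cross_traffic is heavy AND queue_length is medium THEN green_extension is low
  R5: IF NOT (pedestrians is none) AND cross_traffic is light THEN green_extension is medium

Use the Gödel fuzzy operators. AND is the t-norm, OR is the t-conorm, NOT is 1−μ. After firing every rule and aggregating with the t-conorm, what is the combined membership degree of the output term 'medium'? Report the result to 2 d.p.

R1: medium=0.69, many=0.37, moderate=0.35; AND[min(a, b)] → w = 0.35
R2: none=0.93 → w = 0.93
R3: ¬medium=1−0.69=0.31, moderate=0.35; AND[min(a, b)] → w = 0.31
R4: none=0.93, heavy=0.95, medium=0.69; AND[min(a, b)] → w = 0.69
R5: ¬none=1−0.93=0.07, light=0.30; AND[min(a, b)] → w = 0.07
Rules with consequent 'medium': {R2, R5} → strengths 0.93, 0.07
Aggregate via t-conorm [max(a, b)]: 0.93

0.93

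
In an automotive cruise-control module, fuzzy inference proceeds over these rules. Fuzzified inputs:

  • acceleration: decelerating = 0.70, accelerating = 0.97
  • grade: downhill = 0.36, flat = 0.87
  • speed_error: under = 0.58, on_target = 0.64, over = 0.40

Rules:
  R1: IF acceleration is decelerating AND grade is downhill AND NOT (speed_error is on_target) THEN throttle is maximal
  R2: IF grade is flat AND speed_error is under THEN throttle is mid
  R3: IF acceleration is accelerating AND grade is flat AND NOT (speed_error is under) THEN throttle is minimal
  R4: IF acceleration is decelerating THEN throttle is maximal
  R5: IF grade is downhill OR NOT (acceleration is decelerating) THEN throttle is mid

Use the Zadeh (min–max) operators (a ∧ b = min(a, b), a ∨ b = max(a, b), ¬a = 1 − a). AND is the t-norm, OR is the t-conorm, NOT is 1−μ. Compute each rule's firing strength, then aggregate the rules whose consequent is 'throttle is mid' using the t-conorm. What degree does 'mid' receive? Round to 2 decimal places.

0.58

R1: decelerating=0.70, downhill=0.36, ¬on_target=1−0.64=0.36; AND[min(a, b)] → w = 0.36
R2: flat=0.87, under=0.58; AND[min(a, b)] → w = 0.58
R3: accelerating=0.97, flat=0.87, ¬under=1−0.58=0.42; AND[min(a, b)] → w = 0.42
R4: decelerating=0.70 → w = 0.70
R5: downhill=0.36, ¬decelerating=1−0.70=0.30; OR[max(a, b)] → w = 0.36
Rules with consequent 'mid': {R2, R5} → strengths 0.58, 0.36
Aggregate via t-conorm [max(a, b)]: 0.58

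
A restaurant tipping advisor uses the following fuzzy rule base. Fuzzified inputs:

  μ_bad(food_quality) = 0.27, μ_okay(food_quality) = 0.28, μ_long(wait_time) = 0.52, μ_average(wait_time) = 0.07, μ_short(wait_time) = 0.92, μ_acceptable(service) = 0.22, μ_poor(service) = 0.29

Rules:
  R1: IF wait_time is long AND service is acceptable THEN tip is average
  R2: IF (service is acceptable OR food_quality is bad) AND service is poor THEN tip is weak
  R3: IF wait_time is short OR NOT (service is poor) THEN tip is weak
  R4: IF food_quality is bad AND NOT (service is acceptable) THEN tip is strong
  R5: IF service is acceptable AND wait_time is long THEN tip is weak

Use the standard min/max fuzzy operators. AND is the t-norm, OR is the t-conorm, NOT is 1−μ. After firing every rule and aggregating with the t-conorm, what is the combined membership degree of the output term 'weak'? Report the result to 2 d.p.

R1: long=0.52, acceptable=0.22; AND[min(a, b)] → w = 0.22
R2: (acceptable=0.22 OR bad=0.27) = 0.27; AND[min(a, b)] with poor=0.29 → w = 0.27
R3: short=0.92, ¬poor=1−0.29=0.71; OR[max(a, b)] → w = 0.92
R4: bad=0.27, ¬acceptable=1−0.22=0.78; AND[min(a, b)] → w = 0.27
R5: acceptable=0.22, long=0.52; AND[min(a, b)] → w = 0.22
Rules with consequent 'weak': {R2, R3, R5} → strengths 0.27, 0.92, 0.22
Aggregate via t-conorm [max(a, b)]: 0.92

0.92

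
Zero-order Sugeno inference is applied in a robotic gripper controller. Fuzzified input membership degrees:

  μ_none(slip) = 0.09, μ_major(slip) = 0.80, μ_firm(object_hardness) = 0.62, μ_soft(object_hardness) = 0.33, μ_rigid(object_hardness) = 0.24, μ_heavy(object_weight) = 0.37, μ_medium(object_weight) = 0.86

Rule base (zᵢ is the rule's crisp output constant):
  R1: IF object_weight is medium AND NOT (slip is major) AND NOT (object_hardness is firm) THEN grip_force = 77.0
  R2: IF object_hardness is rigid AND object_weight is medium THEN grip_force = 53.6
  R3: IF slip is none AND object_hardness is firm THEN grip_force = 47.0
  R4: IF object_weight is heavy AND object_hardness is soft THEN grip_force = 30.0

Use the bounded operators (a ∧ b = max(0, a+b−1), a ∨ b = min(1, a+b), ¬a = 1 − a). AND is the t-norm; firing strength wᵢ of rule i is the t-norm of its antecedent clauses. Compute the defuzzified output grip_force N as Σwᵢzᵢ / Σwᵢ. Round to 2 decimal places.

R1 (z=77.0): medium=0.86, ¬major=1−0.80=0.20, ¬firm=1−0.62=0.38; AND[max(0, a+b−1)] → w = 0.00
R2 (z=53.6): rigid=0.24, medium=0.86; AND[max(0, a+b−1)] → w = 0.10
R3 (z=47.0): none=0.09, firm=0.62; AND[max(0, a+b−1)] → w = 0.00
R4 (z=30.0): heavy=0.37, soft=0.33; AND[max(0, a+b−1)] → w = 0.00
Weighted average = (0.00·77.0 + 0.10·53.6 + 0.00·47.0 + 0.00·30.0) / (0.00 + 0.10 + 0.00 + 0.00)
  = 5.3600 / 0.1000 = 53.60

53.60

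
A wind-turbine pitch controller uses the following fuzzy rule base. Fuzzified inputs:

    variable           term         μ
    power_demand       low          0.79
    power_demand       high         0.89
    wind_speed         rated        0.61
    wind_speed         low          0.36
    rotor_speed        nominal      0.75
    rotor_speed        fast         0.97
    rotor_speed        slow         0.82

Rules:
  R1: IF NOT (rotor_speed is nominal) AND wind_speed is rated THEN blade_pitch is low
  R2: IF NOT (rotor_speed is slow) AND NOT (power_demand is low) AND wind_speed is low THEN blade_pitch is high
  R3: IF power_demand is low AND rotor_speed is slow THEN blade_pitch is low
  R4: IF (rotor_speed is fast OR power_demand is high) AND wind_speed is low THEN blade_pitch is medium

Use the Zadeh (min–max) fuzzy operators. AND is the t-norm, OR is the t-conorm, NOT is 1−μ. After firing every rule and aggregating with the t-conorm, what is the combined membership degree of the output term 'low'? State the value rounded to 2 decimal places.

R1: ¬nominal=1−0.75=0.25, rated=0.61; AND[min(a, b)] → w = 0.25
R2: ¬slow=1−0.82=0.18, ¬low=1−0.79=0.21, low=0.36; AND[min(a, b)] → w = 0.18
R3: low=0.79, slow=0.82; AND[min(a, b)] → w = 0.79
R4: (fast=0.97 OR high=0.89) = 0.97; AND[min(a, b)] with low=0.36 → w = 0.36
Rules with consequent 'low': {R1, R3} → strengths 0.25, 0.79
Aggregate via t-conorm [max(a, b)]: 0.79

0.79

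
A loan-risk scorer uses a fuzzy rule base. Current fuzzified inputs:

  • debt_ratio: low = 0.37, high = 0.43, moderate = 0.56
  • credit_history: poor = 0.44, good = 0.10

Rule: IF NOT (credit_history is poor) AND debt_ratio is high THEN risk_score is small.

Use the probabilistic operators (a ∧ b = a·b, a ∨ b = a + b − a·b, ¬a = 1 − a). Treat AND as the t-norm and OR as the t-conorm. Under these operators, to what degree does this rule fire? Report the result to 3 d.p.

0.241

firing strength: ¬poor=1−0.44=0.56, high=0.43; AND[a·b] → w = 0.2408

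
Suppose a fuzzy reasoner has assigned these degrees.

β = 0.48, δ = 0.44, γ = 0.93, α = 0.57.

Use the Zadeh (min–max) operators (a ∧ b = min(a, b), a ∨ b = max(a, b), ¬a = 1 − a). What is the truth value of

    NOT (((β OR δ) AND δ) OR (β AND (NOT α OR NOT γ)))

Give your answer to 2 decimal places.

β OR δ = max(a, b) on (0.48, 0.44) = 0.48
(β OR δ) AND δ = min(a, b) on (0.48, 0.44) = 0.44
NOT α = 1 − 0.57 = 0.43
NOT γ = 1 − 0.93 = 0.07
NOT α OR NOT γ = max(a, b) on (0.43, 0.07) = 0.43
β AND (NOT α OR NOT γ) = min(a, b) on (0.48, 0.43) = 0.43
((β OR δ) AND δ) OR (β AND (NOT α OR NOT γ)) = max(a, b) on (0.44, 0.43) = 0.44
NOT (((β OR δ) AND δ) OR (β AND (NOT α OR NOT γ))) = 1 − 0.44 = 0.56

0.56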